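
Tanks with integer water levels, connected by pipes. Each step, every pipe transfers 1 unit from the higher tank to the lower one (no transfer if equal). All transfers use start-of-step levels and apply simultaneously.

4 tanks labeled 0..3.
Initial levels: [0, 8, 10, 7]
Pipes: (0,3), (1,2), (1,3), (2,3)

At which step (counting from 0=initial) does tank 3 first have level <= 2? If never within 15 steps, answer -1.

Step 1: flows [3->0,2->1,1->3,2->3] -> levels [1 8 8 8]
Step 2: flows [3->0,1=2,1=3,2=3] -> levels [2 8 8 7]
Step 3: flows [3->0,1=2,1->3,2->3] -> levels [3 7 7 8]
Step 4: flows [3->0,1=2,3->1,3->2] -> levels [4 8 8 5]
Step 5: flows [3->0,1=2,1->3,2->3] -> levels [5 7 7 6]
Step 6: flows [3->0,1=2,1->3,2->3] -> levels [6 6 6 7]
Step 7: flows [3->0,1=2,3->1,3->2] -> levels [7 7 7 4]
Step 8: flows [0->3,1=2,1->3,2->3] -> levels [6 6 6 7]
  -> period-2 cycle (repeats step 6); tank 3 never drops to <=2
Tank 3 never reaches <=2 within 15 steps

Answer: -1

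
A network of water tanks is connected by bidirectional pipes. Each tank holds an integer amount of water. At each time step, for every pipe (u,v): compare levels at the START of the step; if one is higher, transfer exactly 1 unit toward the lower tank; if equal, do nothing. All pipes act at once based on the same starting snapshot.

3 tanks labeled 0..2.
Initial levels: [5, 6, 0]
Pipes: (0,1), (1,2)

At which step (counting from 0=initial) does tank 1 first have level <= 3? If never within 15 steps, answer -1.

Answer: 4

Derivation:
Step 1: flows [1->0,1->2] -> levels [6 4 1]
Step 2: flows [0->1,1->2] -> levels [5 4 2]
Step 3: flows [0->1,1->2] -> levels [4 4 3]
Step 4: flows [0=1,1->2] -> levels [4 3 4]
Tank 1 first reaches <=3 at step 4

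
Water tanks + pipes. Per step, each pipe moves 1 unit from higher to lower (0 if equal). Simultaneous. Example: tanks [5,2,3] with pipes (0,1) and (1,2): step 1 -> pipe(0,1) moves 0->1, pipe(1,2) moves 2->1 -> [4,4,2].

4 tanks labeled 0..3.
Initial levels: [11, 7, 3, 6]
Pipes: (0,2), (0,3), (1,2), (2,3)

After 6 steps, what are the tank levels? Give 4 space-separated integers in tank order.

Answer: 6 6 9 6

Derivation:
Step 1: flows [0->2,0->3,1->2,3->2] -> levels [9 6 6 6]
Step 2: flows [0->2,0->3,1=2,2=3] -> levels [7 6 7 7]
Step 3: flows [0=2,0=3,2->1,2=3] -> levels [7 7 6 7]
Step 4: flows [0->2,0=3,1->2,3->2] -> levels [6 6 9 6]
Step 5: flows [2->0,0=3,2->1,2->3] -> levels [7 7 6 7]
  -> period-2 cycle: step 5 state = step 3 state
  -> state at step 6: (6-3) mod 2 = 1, same as step 4 -> [6 6 9 6]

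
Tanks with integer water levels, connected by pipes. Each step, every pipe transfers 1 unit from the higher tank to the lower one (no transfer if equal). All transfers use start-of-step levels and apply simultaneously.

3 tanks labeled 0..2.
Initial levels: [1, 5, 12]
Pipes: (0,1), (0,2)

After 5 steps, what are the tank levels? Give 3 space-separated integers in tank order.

Step 1: flows [1->0,2->0] -> levels [3 4 11]
Step 2: flows [1->0,2->0] -> levels [5 3 10]
Step 3: flows [0->1,2->0] -> levels [5 4 9]
Step 4: flows [0->1,2->0] -> levels [5 5 8]
Step 5: flows [0=1,2->0] -> levels [6 5 7]

Answer: 6 5 7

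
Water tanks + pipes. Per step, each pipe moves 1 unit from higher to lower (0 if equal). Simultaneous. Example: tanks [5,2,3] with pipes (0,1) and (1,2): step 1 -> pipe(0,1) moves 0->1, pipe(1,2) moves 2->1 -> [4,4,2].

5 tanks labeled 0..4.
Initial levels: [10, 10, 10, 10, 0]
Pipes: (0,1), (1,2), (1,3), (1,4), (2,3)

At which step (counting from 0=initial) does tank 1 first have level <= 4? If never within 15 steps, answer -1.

Answer: -1

Derivation:
Step 1: flows [0=1,1=2,1=3,1->4,2=3] -> levels [10 9 10 10 1]
Step 2: flows [0->1,2->1,3->1,1->4,2=3] -> levels [9 11 9 9 2]
Step 3: flows [1->0,1->2,1->3,1->4,2=3] -> levels [10 7 10 10 3]
Step 4: flows [0->1,2->1,3->1,1->4,2=3] -> levels [9 9 9 9 4]
Step 5: flows [0=1,1=2,1=3,1->4,2=3] -> levels [9 8 9 9 5]
Step 6: flows [0->1,2->1,3->1,1->4,2=3] -> levels [8 10 8 8 6]
Step 7: flows [1->0,1->2,1->3,1->4,2=3] -> levels [9 6 9 9 7]
Step 8: flows [0->1,2->1,3->1,4->1,2=3] -> levels [8 10 8 8 6]
  -> period-2 cycle (repeats step 6); tank 1 never drops to <=4
Tank 1 never reaches <=4 within 15 steps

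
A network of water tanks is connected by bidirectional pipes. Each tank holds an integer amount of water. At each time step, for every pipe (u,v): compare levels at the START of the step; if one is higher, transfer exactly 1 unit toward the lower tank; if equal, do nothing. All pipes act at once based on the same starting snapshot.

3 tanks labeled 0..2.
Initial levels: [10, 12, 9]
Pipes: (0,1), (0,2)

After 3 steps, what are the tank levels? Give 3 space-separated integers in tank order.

Step 1: flows [1->0,0->2] -> levels [10 11 10]
Step 2: flows [1->0,0=2] -> levels [11 10 10]
Step 3: flows [0->1,0->2] -> levels [9 11 11]

Answer: 9 11 11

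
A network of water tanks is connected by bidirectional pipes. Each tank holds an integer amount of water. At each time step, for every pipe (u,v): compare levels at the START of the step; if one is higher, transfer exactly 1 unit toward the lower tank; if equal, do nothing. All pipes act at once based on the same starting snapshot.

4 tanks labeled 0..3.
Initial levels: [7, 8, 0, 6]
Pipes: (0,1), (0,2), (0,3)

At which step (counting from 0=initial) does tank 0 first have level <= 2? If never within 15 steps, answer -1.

Step 1: flows [1->0,0->2,0->3] -> levels [6 7 1 7]
Step 2: flows [1->0,0->2,3->0] -> levels [7 6 2 6]
Step 3: flows [0->1,0->2,0->3] -> levels [4 7 3 7]
Step 4: flows [1->0,0->2,3->0] -> levels [5 6 4 6]
Step 5: flows [1->0,0->2,3->0] -> levels [6 5 5 5]
Step 6: flows [0->1,0->2,0->3] -> levels [3 6 6 6]
Step 7: flows [1->0,2->0,3->0] -> levels [6 5 5 5]
  -> period-2 cycle (repeats step 5); tank 0 never drops to <=2
Tank 0 never reaches <=2 within 15 steps

Answer: -1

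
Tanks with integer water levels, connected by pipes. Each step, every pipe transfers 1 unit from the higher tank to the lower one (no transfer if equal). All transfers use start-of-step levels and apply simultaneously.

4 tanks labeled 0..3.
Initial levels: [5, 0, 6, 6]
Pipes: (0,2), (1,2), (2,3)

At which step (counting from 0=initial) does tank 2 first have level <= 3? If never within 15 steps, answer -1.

Answer: 5

Derivation:
Step 1: flows [2->0,2->1,2=3] -> levels [6 1 4 6]
Step 2: flows [0->2,2->1,3->2] -> levels [5 2 5 5]
Step 3: flows [0=2,2->1,2=3] -> levels [5 3 4 5]
Step 4: flows [0->2,2->1,3->2] -> levels [4 4 5 4]
Step 5: flows [2->0,2->1,2->3] -> levels [5 5 2 5]
Tank 2 first reaches <=3 at step 5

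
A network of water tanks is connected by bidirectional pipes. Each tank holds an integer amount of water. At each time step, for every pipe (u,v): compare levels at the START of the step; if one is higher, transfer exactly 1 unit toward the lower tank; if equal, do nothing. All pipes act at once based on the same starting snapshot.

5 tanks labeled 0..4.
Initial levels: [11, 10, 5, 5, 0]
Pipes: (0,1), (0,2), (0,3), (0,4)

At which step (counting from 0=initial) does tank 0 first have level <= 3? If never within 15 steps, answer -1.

Answer: -1

Derivation:
Step 1: flows [0->1,0->2,0->3,0->4] -> levels [7 11 6 6 1]
Step 2: flows [1->0,0->2,0->3,0->4] -> levels [5 10 7 7 2]
Step 3: flows [1->0,2->0,3->0,0->4] -> levels [7 9 6 6 3]
Step 4: flows [1->0,0->2,0->3,0->4] -> levels [5 8 7 7 4]
Step 5: flows [1->0,2->0,3->0,0->4] -> levels [7 7 6 6 5]
Step 6: flows [0=1,0->2,0->3,0->4] -> levels [4 7 7 7 6]
Step 7: flows [1->0,2->0,3->0,4->0] -> levels [8 6 6 6 5]
Step 8: flows [0->1,0->2,0->3,0->4] -> levels [4 7 7 7 6]
  -> period-2 cycle (repeats step 6); tank 0 never drops to <=3
Tank 0 never reaches <=3 within 15 steps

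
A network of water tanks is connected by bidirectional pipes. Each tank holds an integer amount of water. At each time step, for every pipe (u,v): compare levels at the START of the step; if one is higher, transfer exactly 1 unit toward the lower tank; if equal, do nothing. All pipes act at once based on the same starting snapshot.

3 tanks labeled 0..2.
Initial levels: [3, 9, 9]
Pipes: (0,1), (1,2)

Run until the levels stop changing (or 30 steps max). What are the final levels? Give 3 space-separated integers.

Answer: 7 7 7

Derivation:
Step 1: flows [1->0,1=2] -> levels [4 8 9]
Step 2: flows [1->0,2->1] -> levels [5 8 8]
Step 3: flows [1->0,1=2] -> levels [6 7 8]
Step 4: flows [1->0,2->1] -> levels [7 7 7]
Step 5: flows [0=1,1=2] -> levels [7 7 7]
  -> stable (no change)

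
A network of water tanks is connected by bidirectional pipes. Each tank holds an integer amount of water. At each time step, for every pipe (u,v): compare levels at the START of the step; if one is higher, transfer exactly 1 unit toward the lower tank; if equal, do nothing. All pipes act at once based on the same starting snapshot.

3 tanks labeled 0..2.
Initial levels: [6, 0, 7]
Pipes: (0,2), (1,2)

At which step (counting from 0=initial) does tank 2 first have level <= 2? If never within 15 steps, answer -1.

Step 1: flows [2->0,2->1] -> levels [7 1 5]
Step 2: flows [0->2,2->1] -> levels [6 2 5]
Step 3: flows [0->2,2->1] -> levels [5 3 5]
Step 4: flows [0=2,2->1] -> levels [5 4 4]
Step 5: flows [0->2,1=2] -> levels [4 4 5]
Step 6: flows [2->0,2->1] -> levels [5 5 3]
Step 7: flows [0->2,1->2] -> levels [4 4 5]
  -> period-2 cycle (repeats step 5); tank 2 never drops to <=2
Tank 2 never reaches <=2 within 15 steps

Answer: -1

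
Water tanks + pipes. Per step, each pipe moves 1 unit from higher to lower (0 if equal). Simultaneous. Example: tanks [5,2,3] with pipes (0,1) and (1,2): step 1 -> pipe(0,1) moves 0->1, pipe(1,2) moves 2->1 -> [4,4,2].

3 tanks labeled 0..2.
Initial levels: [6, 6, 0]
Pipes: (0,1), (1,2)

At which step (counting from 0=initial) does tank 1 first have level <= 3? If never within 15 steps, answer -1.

Answer: -1

Derivation:
Step 1: flows [0=1,1->2] -> levels [6 5 1]
Step 2: flows [0->1,1->2] -> levels [5 5 2]
Step 3: flows [0=1,1->2] -> levels [5 4 3]
Step 4: flows [0->1,1->2] -> levels [4 4 4]
Step 5: flows [0=1,1=2] -> levels [4 4 4]
  -> stable; tank 1 stays at 4 > 3
Tank 1 never reaches <=3 within 15 steps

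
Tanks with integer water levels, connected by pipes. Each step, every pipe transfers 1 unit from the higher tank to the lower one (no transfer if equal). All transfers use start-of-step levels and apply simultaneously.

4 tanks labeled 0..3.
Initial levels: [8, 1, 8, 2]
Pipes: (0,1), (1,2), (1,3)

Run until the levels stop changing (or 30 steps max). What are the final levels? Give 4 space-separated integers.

Answer: 6 3 6 4

Derivation:
Step 1: flows [0->1,2->1,3->1] -> levels [7 4 7 1]
Step 2: flows [0->1,2->1,1->3] -> levels [6 5 6 2]
Step 3: flows [0->1,2->1,1->3] -> levels [5 6 5 3]
Step 4: flows [1->0,1->2,1->3] -> levels [6 3 6 4]
Step 5: flows [0->1,2->1,3->1] -> levels [5 6 5 3]
  -> period-2 cycle: step 5 state = step 3 state; never stabilizes
  -> state at step 30: (30-3) mod 2 = 1, same as step 4 -> [6 3 6 4]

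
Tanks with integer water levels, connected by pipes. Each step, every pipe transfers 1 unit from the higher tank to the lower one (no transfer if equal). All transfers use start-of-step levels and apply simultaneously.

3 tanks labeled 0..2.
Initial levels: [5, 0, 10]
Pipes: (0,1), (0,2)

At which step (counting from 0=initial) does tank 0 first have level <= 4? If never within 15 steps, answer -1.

Step 1: flows [0->1,2->0] -> levels [5 1 9]
Step 2: flows [0->1,2->0] -> levels [5 2 8]
Step 3: flows [0->1,2->0] -> levels [5 3 7]
Step 4: flows [0->1,2->0] -> levels [5 4 6]
Step 5: flows [0->1,2->0] -> levels [5 5 5]
Step 6: flows [0=1,0=2] -> levels [5 5 5]
  -> stable; tank 0 stays at 5 > 4
Tank 0 never reaches <=4 within 15 steps

Answer: -1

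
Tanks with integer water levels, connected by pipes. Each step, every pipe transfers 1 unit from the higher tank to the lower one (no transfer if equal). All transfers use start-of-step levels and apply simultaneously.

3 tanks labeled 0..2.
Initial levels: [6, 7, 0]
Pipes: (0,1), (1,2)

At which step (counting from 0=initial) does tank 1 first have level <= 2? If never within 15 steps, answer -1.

Step 1: flows [1->0,1->2] -> levels [7 5 1]
Step 2: flows [0->1,1->2] -> levels [6 5 2]
Step 3: flows [0->1,1->2] -> levels [5 5 3]
Step 4: flows [0=1,1->2] -> levels [5 4 4]
Step 5: flows [0->1,1=2] -> levels [4 5 4]
Step 6: flows [1->0,1->2] -> levels [5 3 5]
Step 7: flows [0->1,2->1] -> levels [4 5 4]
  -> period-2 cycle (repeats step 5); tank 1 never drops to <=2
Tank 1 never reaches <=2 within 15 steps

Answer: -1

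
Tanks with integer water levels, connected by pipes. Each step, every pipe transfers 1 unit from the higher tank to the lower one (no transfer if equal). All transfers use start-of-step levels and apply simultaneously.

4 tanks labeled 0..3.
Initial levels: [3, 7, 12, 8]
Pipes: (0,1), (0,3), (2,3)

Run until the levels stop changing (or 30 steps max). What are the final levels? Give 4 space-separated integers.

Step 1: flows [1->0,3->0,2->3] -> levels [5 6 11 8]
Step 2: flows [1->0,3->0,2->3] -> levels [7 5 10 8]
Step 3: flows [0->1,3->0,2->3] -> levels [7 6 9 8]
Step 4: flows [0->1,3->0,2->3] -> levels [7 7 8 8]
Step 5: flows [0=1,3->0,2=3] -> levels [8 7 8 7]
Step 6: flows [0->1,0->3,2->3] -> levels [6 8 7 9]
Step 7: flows [1->0,3->0,3->2] -> levels [8 7 8 7]
  -> period-2 cycle: step 7 state = step 5 state; never stabilizes
  -> state at step 30: (30-5) mod 2 = 1, same as step 6 -> [6 8 7 9]

Answer: 6 8 7 9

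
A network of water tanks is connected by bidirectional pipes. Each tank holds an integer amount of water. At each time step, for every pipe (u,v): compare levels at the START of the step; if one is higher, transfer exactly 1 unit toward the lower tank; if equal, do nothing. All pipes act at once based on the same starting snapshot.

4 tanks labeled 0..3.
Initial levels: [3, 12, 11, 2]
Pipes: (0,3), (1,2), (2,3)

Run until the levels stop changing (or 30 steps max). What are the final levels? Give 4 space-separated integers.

Step 1: flows [0->3,1->2,2->3] -> levels [2 11 11 4]
Step 2: flows [3->0,1=2,2->3] -> levels [3 11 10 4]
Step 3: flows [3->0,1->2,2->3] -> levels [4 10 10 4]
Step 4: flows [0=3,1=2,2->3] -> levels [4 10 9 5]
Step 5: flows [3->0,1->2,2->3] -> levels [5 9 9 5]
Step 6: flows [0=3,1=2,2->3] -> levels [5 9 8 6]
Step 7: flows [3->0,1->2,2->3] -> levels [6 8 8 6]
Step 8: flows [0=3,1=2,2->3] -> levels [6 8 7 7]
Step 9: flows [3->0,1->2,2=3] -> levels [7 7 8 6]
Step 10: flows [0->3,2->1,2->3] -> levels [6 8 6 8]
Step 11: flows [3->0,1->2,3->2] -> levels [7 7 8 6]
  -> period-2 cycle: step 11 state = step 9 state; never stabilizes
  -> state at step 30: (30-9) mod 2 = 1, same as step 10 -> [6 8 6 8]

Answer: 6 8 6 8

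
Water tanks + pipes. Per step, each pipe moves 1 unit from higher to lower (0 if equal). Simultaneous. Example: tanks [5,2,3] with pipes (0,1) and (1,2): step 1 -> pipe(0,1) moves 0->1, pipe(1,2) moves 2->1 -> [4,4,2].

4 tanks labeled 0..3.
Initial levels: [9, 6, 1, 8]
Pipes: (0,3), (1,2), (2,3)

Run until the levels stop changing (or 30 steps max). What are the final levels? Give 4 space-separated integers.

Step 1: flows [0->3,1->2,3->2] -> levels [8 5 3 8]
Step 2: flows [0=3,1->2,3->2] -> levels [8 4 5 7]
Step 3: flows [0->3,2->1,3->2] -> levels [7 5 5 7]
Step 4: flows [0=3,1=2,3->2] -> levels [7 5 6 6]
Step 5: flows [0->3,2->1,2=3] -> levels [6 6 5 7]
Step 6: flows [3->0,1->2,3->2] -> levels [7 5 7 5]
Step 7: flows [0->3,2->1,2->3] -> levels [6 6 5 7]
  -> period-2 cycle: step 7 state = step 5 state; never stabilizes
  -> state at step 30: (30-5) mod 2 = 1, same as step 6 -> [7 5 7 5]

Answer: 7 5 7 5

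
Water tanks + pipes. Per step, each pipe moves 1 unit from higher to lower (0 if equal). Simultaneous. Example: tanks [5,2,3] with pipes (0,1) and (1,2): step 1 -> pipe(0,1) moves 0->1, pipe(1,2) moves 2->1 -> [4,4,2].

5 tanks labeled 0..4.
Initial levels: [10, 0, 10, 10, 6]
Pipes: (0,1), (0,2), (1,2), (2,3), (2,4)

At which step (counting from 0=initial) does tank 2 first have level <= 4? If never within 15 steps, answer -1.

Step 1: flows [0->1,0=2,2->1,2=3,2->4] -> levels [9 2 8 10 7]
Step 2: flows [0->1,0->2,2->1,3->2,2->4] -> levels [7 4 8 9 8]
Step 3: flows [0->1,2->0,2->1,3->2,2=4] -> levels [7 6 7 8 8]
Step 4: flows [0->1,0=2,2->1,3->2,4->2] -> levels [6 8 8 7 7]
Step 5: flows [1->0,2->0,1=2,2->3,2->4] -> levels [8 7 5 8 8]
Step 6: flows [0->1,0->2,1->2,3->2,4->2] -> levels [6 7 9 7 7]
Step 7: flows [1->0,2->0,2->1,2->3,2->4] -> levels [8 7 5 8 8]
  -> period-2 cycle (repeats step 5); tank 2 never drops to <=4
Tank 2 never reaches <=4 within 15 steps

Answer: -1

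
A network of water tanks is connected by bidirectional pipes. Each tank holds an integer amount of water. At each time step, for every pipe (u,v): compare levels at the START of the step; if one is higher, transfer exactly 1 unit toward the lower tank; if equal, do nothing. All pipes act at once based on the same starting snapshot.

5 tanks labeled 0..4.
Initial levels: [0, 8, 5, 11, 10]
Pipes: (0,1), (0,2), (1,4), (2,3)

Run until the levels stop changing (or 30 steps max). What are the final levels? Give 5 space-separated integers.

Answer: 6 8 8 6 6

Derivation:
Step 1: flows [1->0,2->0,4->1,3->2] -> levels [2 8 5 10 9]
Step 2: flows [1->0,2->0,4->1,3->2] -> levels [4 8 5 9 8]
Step 3: flows [1->0,2->0,1=4,3->2] -> levels [6 7 5 8 8]
Step 4: flows [1->0,0->2,4->1,3->2] -> levels [6 7 7 7 7]
Step 5: flows [1->0,2->0,1=4,2=3] -> levels [8 6 6 7 7]
Step 6: flows [0->1,0->2,4->1,3->2] -> levels [6 8 8 6 6]
Step 7: flows [1->0,2->0,1->4,2->3] -> levels [8 6 6 7 7]
  -> period-2 cycle: step 7 state = step 5 state; never stabilizes
  -> state at step 30: (30-5) mod 2 = 1, same as step 6 -> [6 8 8 6 6]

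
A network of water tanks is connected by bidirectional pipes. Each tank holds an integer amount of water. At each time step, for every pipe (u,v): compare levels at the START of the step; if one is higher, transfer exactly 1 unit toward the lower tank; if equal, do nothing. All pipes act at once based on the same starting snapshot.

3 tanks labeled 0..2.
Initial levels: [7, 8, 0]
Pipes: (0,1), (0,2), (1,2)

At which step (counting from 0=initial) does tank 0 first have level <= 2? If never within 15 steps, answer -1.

Answer: -1

Derivation:
Step 1: flows [1->0,0->2,1->2] -> levels [7 6 2]
Step 2: flows [0->1,0->2,1->2] -> levels [5 6 4]
Step 3: flows [1->0,0->2,1->2] -> levels [5 4 6]
Step 4: flows [0->1,2->0,2->1] -> levels [5 6 4]
  -> period-2 cycle (repeats step 2); tank 0 never drops to <=2
Tank 0 never reaches <=2 within 15 steps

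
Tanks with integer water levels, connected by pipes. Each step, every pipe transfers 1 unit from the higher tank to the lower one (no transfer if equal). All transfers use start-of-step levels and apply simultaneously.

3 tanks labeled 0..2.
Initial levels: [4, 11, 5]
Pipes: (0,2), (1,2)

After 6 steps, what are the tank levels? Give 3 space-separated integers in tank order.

Answer: 6 6 8

Derivation:
Step 1: flows [2->0,1->2] -> levels [5 10 5]
Step 2: flows [0=2,1->2] -> levels [5 9 6]
Step 3: flows [2->0,1->2] -> levels [6 8 6]
Step 4: flows [0=2,1->2] -> levels [6 7 7]
Step 5: flows [2->0,1=2] -> levels [7 7 6]
Step 6: flows [0->2,1->2] -> levels [6 6 8]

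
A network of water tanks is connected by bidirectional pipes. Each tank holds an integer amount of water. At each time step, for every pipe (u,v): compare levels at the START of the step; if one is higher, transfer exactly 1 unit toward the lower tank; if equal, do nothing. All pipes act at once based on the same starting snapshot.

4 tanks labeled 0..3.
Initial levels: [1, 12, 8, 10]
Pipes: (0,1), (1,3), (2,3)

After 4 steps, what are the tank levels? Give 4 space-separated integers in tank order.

Answer: 5 8 10 8

Derivation:
Step 1: flows [1->0,1->3,3->2] -> levels [2 10 9 10]
Step 2: flows [1->0,1=3,3->2] -> levels [3 9 10 9]
Step 3: flows [1->0,1=3,2->3] -> levels [4 8 9 10]
Step 4: flows [1->0,3->1,3->2] -> levels [5 8 10 8]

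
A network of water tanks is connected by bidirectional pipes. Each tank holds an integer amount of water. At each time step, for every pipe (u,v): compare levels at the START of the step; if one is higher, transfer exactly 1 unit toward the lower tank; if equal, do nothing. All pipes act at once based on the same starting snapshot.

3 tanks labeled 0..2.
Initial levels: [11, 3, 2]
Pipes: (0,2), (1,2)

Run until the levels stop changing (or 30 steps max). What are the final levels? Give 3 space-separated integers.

Step 1: flows [0->2,1->2] -> levels [10 2 4]
Step 2: flows [0->2,2->1] -> levels [9 3 4]
Step 3: flows [0->2,2->1] -> levels [8 4 4]
Step 4: flows [0->2,1=2] -> levels [7 4 5]
Step 5: flows [0->2,2->1] -> levels [6 5 5]
Step 6: flows [0->2,1=2] -> levels [5 5 6]
Step 7: flows [2->0,2->1] -> levels [6 6 4]
Step 8: flows [0->2,1->2] -> levels [5 5 6]
  -> period-2 cycle: step 8 state = step 6 state; never stabilizes
  -> state at step 30: (30-6) mod 2 = 0, same as step 6 -> [5 5 6]

Answer: 5 5 6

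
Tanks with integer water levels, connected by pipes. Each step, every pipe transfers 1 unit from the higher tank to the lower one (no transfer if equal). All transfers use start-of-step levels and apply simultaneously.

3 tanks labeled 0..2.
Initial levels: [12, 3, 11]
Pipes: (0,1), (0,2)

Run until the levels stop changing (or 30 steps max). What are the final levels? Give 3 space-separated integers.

Answer: 8 9 9

Derivation:
Step 1: flows [0->1,0->2] -> levels [10 4 12]
Step 2: flows [0->1,2->0] -> levels [10 5 11]
Step 3: flows [0->1,2->0] -> levels [10 6 10]
Step 4: flows [0->1,0=2] -> levels [9 7 10]
Step 5: flows [0->1,2->0] -> levels [9 8 9]
Step 6: flows [0->1,0=2] -> levels [8 9 9]
Step 7: flows [1->0,2->0] -> levels [10 8 8]
Step 8: flows [0->1,0->2] -> levels [8 9 9]
  -> period-2 cycle: step 8 state = step 6 state; never stabilizes
  -> state at step 30: (30-6) mod 2 = 0, same as step 6 -> [8 9 9]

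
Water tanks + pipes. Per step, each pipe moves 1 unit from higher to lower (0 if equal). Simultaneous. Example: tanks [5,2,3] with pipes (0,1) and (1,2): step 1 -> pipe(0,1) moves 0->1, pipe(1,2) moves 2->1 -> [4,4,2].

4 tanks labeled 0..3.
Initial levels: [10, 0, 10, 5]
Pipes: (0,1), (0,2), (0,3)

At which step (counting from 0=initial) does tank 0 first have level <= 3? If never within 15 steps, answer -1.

Step 1: flows [0->1,0=2,0->3] -> levels [8 1 10 6]
Step 2: flows [0->1,2->0,0->3] -> levels [7 2 9 7]
Step 3: flows [0->1,2->0,0=3] -> levels [7 3 8 7]
Step 4: flows [0->1,2->0,0=3] -> levels [7 4 7 7]
Step 5: flows [0->1,0=2,0=3] -> levels [6 5 7 7]
Step 6: flows [0->1,2->0,3->0] -> levels [7 6 6 6]
Step 7: flows [0->1,0->2,0->3] -> levels [4 7 7 7]
Step 8: flows [1->0,2->0,3->0] -> levels [7 6 6 6]
  -> period-2 cycle (repeats step 6); tank 0 never drops to <=3
Tank 0 never reaches <=3 within 15 steps

Answer: -1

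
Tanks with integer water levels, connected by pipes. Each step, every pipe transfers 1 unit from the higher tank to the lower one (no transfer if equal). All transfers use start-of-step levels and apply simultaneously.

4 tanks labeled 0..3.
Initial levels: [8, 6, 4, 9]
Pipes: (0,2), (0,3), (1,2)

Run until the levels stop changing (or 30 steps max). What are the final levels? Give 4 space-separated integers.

Step 1: flows [0->2,3->0,1->2] -> levels [8 5 6 8]
Step 2: flows [0->2,0=3,2->1] -> levels [7 6 6 8]
Step 3: flows [0->2,3->0,1=2] -> levels [7 6 7 7]
Step 4: flows [0=2,0=3,2->1] -> levels [7 7 6 7]
Step 5: flows [0->2,0=3,1->2] -> levels [6 6 8 7]
Step 6: flows [2->0,3->0,2->1] -> levels [8 7 6 6]
Step 7: flows [0->2,0->3,1->2] -> levels [6 6 8 7]
  -> period-2 cycle: step 7 state = step 5 state; never stabilizes
  -> state at step 30: (30-5) mod 2 = 1, same as step 6 -> [8 7 6 6]

Answer: 8 7 6 6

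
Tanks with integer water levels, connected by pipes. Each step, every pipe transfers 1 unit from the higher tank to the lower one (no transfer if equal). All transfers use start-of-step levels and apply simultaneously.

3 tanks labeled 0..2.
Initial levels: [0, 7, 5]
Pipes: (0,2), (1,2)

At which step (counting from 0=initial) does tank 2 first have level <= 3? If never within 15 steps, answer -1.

Step 1: flows [2->0,1->2] -> levels [1 6 5]
Step 2: flows [2->0,1->2] -> levels [2 5 5]
Step 3: flows [2->0,1=2] -> levels [3 5 4]
Step 4: flows [2->0,1->2] -> levels [4 4 4]
Step 5: flows [0=2,1=2] -> levels [4 4 4]
  -> stable; tank 2 stays at 4 > 3
Tank 2 never reaches <=3 within 15 steps

Answer: -1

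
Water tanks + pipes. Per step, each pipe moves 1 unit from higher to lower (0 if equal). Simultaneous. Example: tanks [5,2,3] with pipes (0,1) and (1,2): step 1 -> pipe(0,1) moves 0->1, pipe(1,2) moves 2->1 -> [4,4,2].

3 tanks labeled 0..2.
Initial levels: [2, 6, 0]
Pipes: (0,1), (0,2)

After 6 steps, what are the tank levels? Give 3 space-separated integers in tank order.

Answer: 2 3 3

Derivation:
Step 1: flows [1->0,0->2] -> levels [2 5 1]
Step 2: flows [1->0,0->2] -> levels [2 4 2]
Step 3: flows [1->0,0=2] -> levels [3 3 2]
Step 4: flows [0=1,0->2] -> levels [2 3 3]
Step 5: flows [1->0,2->0] -> levels [4 2 2]
Step 6: flows [0->1,0->2] -> levels [2 3 3]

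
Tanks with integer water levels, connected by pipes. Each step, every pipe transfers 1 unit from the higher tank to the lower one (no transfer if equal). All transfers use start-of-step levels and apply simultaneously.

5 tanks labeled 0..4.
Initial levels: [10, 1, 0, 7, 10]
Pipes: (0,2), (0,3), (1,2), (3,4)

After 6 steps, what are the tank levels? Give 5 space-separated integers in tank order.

Answer: 6 3 4 7 8

Derivation:
Step 1: flows [0->2,0->3,1->2,4->3] -> levels [8 0 2 9 9]
Step 2: flows [0->2,3->0,2->1,3=4] -> levels [8 1 2 8 9]
Step 3: flows [0->2,0=3,2->1,4->3] -> levels [7 2 2 9 8]
Step 4: flows [0->2,3->0,1=2,3->4] -> levels [7 2 3 7 9]
Step 5: flows [0->2,0=3,2->1,4->3] -> levels [6 3 3 8 8]
Step 6: flows [0->2,3->0,1=2,3=4] -> levels [6 3 4 7 8]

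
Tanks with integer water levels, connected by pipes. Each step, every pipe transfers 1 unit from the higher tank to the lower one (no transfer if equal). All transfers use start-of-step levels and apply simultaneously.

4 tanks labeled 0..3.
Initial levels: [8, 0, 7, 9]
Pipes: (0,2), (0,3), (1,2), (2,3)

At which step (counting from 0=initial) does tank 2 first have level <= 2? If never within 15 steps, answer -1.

Answer: -1

Derivation:
Step 1: flows [0->2,3->0,2->1,3->2] -> levels [8 1 8 7]
Step 2: flows [0=2,0->3,2->1,2->3] -> levels [7 2 6 9]
Step 3: flows [0->2,3->0,2->1,3->2] -> levels [7 3 7 7]
Step 4: flows [0=2,0=3,2->1,2=3] -> levels [7 4 6 7]
Step 5: flows [0->2,0=3,2->1,3->2] -> levels [6 5 7 6]
Step 6: flows [2->0,0=3,2->1,2->3] -> levels [7 6 4 7]
Step 7: flows [0->2,0=3,1->2,3->2] -> levels [6 5 7 6]
  -> period-2 cycle (repeats step 5); tank 2 never drops to <=2
Tank 2 never reaches <=2 within 15 steps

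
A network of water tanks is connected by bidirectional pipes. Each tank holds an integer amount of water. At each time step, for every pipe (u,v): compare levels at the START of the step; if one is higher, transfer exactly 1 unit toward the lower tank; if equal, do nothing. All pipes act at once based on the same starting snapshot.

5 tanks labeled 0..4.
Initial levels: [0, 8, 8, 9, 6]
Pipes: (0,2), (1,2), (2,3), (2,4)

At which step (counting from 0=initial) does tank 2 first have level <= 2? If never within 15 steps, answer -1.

Answer: -1

Derivation:
Step 1: flows [2->0,1=2,3->2,2->4] -> levels [1 8 7 8 7]
Step 2: flows [2->0,1->2,3->2,2=4] -> levels [2 7 8 7 7]
Step 3: flows [2->0,2->1,2->3,2->4] -> levels [3 8 4 8 8]
Step 4: flows [2->0,1->2,3->2,4->2] -> levels [4 7 6 7 7]
Step 5: flows [2->0,1->2,3->2,4->2] -> levels [5 6 8 6 6]
Step 6: flows [2->0,2->1,2->3,2->4] -> levels [6 7 4 7 7]
Step 7: flows [0->2,1->2,3->2,4->2] -> levels [5 6 8 6 6]
  -> period-2 cycle (repeats step 5); tank 2 never drops to <=2
Tank 2 never reaches <=2 within 15 steps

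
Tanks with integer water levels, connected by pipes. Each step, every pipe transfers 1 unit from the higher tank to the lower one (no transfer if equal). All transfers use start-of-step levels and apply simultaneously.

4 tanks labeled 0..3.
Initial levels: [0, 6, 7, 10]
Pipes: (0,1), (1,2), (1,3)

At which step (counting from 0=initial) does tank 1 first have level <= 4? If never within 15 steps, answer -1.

Step 1: flows [1->0,2->1,3->1] -> levels [1 7 6 9]
Step 2: flows [1->0,1->2,3->1] -> levels [2 6 7 8]
Step 3: flows [1->0,2->1,3->1] -> levels [3 7 6 7]
Step 4: flows [1->0,1->2,1=3] -> levels [4 5 7 7]
Step 5: flows [1->0,2->1,3->1] -> levels [5 6 6 6]
Step 6: flows [1->0,1=2,1=3] -> levels [6 5 6 6]
Step 7: flows [0->1,2->1,3->1] -> levels [5 8 5 5]
Step 8: flows [1->0,1->2,1->3] -> levels [6 5 6 6]
  -> period-2 cycle (repeats step 6); tank 1 never drops to <=4
Tank 1 never reaches <=4 within 15 steps

Answer: -1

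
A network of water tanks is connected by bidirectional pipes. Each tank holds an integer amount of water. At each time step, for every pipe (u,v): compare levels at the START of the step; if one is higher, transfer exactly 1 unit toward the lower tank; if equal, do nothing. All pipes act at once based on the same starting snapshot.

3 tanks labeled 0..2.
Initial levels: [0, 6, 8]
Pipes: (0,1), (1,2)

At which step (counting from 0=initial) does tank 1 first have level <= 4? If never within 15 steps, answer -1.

Step 1: flows [1->0,2->1] -> levels [1 6 7]
Step 2: flows [1->0,2->1] -> levels [2 6 6]
Step 3: flows [1->0,1=2] -> levels [3 5 6]
Step 4: flows [1->0,2->1] -> levels [4 5 5]
Step 5: flows [1->0,1=2] -> levels [5 4 5]
Tank 1 first reaches <=4 at step 5

Answer: 5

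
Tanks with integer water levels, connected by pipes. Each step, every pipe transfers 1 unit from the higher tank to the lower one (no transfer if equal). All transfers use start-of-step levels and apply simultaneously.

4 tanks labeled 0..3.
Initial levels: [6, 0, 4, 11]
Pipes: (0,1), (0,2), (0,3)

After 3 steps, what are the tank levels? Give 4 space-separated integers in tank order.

Answer: 5 3 5 8

Derivation:
Step 1: flows [0->1,0->2,3->0] -> levels [5 1 5 10]
Step 2: flows [0->1,0=2,3->0] -> levels [5 2 5 9]
Step 3: flows [0->1,0=2,3->0] -> levels [5 3 5 8]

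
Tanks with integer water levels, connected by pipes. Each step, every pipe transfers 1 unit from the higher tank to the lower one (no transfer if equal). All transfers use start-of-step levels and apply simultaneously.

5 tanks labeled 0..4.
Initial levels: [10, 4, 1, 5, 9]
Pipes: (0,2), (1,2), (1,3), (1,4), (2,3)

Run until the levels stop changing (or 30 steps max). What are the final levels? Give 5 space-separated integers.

Step 1: flows [0->2,1->2,3->1,4->1,3->2] -> levels [9 5 4 3 8]
Step 2: flows [0->2,1->2,1->3,4->1,2->3] -> levels [8 4 5 5 7]
Step 3: flows [0->2,2->1,3->1,4->1,2=3] -> levels [7 7 5 4 6]
Step 4: flows [0->2,1->2,1->3,1->4,2->3] -> levels [6 4 6 6 7]
Step 5: flows [0=2,2->1,3->1,4->1,2=3] -> levels [6 7 5 5 6]
Step 6: flows [0->2,1->2,1->3,1->4,2=3] -> levels [5 4 7 6 7]
Step 7: flows [2->0,2->1,3->1,4->1,2->3] -> levels [6 7 4 6 6]
Step 8: flows [0->2,1->2,1->3,1->4,3->2] -> levels [5 4 7 6 7]
  -> period-2 cycle: step 8 state = step 6 state; never stabilizes
  -> state at step 30: (30-6) mod 2 = 0, same as step 6 -> [5 4 7 6 7]

Answer: 5 4 7 6 7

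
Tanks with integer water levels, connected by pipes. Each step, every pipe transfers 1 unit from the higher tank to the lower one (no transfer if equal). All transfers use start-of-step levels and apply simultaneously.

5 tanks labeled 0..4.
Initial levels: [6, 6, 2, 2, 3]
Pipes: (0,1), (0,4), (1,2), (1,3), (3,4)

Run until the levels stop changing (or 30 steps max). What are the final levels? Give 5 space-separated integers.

Answer: 3 5 3 3 5

Derivation:
Step 1: flows [0=1,0->4,1->2,1->3,4->3] -> levels [5 4 3 4 3]
Step 2: flows [0->1,0->4,1->2,1=3,3->4] -> levels [3 4 4 3 5]
Step 3: flows [1->0,4->0,1=2,1->3,4->3] -> levels [5 2 4 5 3]
Step 4: flows [0->1,0->4,2->1,3->1,3->4] -> levels [3 5 3 3 5]
Step 5: flows [1->0,4->0,1->2,1->3,4->3] -> levels [5 2 4 5 3]
  -> period-2 cycle: step 5 state = step 3 state; never stabilizes
  -> state at step 30: (30-3) mod 2 = 1, same as step 4 -> [3 5 3 3 5]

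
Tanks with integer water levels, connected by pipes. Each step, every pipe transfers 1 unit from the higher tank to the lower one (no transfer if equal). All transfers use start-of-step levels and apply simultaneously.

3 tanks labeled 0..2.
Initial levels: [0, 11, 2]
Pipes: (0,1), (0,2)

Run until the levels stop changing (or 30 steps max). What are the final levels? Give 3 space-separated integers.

Step 1: flows [1->0,2->0] -> levels [2 10 1]
Step 2: flows [1->0,0->2] -> levels [2 9 2]
Step 3: flows [1->0,0=2] -> levels [3 8 2]
Step 4: flows [1->0,0->2] -> levels [3 7 3]
Step 5: flows [1->0,0=2] -> levels [4 6 3]
Step 6: flows [1->0,0->2] -> levels [4 5 4]
Step 7: flows [1->0,0=2] -> levels [5 4 4]
Step 8: flows [0->1,0->2] -> levels [3 5 5]
Step 9: flows [1->0,2->0] -> levels [5 4 4]
  -> period-2 cycle: step 9 state = step 7 state; never stabilizes
  -> state at step 30: (30-7) mod 2 = 1, same as step 8 -> [3 5 5]

Answer: 3 5 5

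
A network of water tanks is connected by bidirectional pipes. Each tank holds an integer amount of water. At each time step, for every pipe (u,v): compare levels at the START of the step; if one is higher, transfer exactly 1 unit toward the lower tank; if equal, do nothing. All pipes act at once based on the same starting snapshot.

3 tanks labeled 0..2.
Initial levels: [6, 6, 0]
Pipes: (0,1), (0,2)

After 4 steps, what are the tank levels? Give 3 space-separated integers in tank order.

Step 1: flows [0=1,0->2] -> levels [5 6 1]
Step 2: flows [1->0,0->2] -> levels [5 5 2]
Step 3: flows [0=1,0->2] -> levels [4 5 3]
Step 4: flows [1->0,0->2] -> levels [4 4 4]

Answer: 4 4 4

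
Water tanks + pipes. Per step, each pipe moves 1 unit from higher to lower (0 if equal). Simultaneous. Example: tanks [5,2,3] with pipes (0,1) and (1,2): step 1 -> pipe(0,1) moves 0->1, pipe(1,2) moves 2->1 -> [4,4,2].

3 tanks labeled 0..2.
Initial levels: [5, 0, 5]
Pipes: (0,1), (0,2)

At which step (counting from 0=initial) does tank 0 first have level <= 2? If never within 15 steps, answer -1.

Step 1: flows [0->1,0=2] -> levels [4 1 5]
Step 2: flows [0->1,2->0] -> levels [4 2 4]
Step 3: flows [0->1,0=2] -> levels [3 3 4]
Step 4: flows [0=1,2->0] -> levels [4 3 3]
Step 5: flows [0->1,0->2] -> levels [2 4 4]
Tank 0 first reaches <=2 at step 5

Answer: 5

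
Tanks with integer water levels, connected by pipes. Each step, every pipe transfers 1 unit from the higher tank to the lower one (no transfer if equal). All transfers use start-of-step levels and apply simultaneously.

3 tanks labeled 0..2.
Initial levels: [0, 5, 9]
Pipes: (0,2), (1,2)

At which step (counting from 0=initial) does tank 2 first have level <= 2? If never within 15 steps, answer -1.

Answer: -1

Derivation:
Step 1: flows [2->0,2->1] -> levels [1 6 7]
Step 2: flows [2->0,2->1] -> levels [2 7 5]
Step 3: flows [2->0,1->2] -> levels [3 6 5]
Step 4: flows [2->0,1->2] -> levels [4 5 5]
Step 5: flows [2->0,1=2] -> levels [5 5 4]
Step 6: flows [0->2,1->2] -> levels [4 4 6]
Step 7: flows [2->0,2->1] -> levels [5 5 4]
  -> period-2 cycle (repeats step 5); tank 2 never drops to <=2
Tank 2 never reaches <=2 within 15 steps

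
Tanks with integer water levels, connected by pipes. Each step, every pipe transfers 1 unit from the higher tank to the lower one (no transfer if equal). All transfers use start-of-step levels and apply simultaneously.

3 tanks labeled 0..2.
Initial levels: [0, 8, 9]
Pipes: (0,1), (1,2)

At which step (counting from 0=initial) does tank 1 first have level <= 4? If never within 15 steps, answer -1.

Answer: -1

Derivation:
Step 1: flows [1->0,2->1] -> levels [1 8 8]
Step 2: flows [1->0,1=2] -> levels [2 7 8]
Step 3: flows [1->0,2->1] -> levels [3 7 7]
Step 4: flows [1->0,1=2] -> levels [4 6 7]
Step 5: flows [1->0,2->1] -> levels [5 6 6]
Step 6: flows [1->0,1=2] -> levels [6 5 6]
Step 7: flows [0->1,2->1] -> levels [5 7 5]
Step 8: flows [1->0,1->2] -> levels [6 5 6]
  -> period-2 cycle (repeats step 6); tank 1 never drops to <=4
Tank 1 never reaches <=4 within 15 steps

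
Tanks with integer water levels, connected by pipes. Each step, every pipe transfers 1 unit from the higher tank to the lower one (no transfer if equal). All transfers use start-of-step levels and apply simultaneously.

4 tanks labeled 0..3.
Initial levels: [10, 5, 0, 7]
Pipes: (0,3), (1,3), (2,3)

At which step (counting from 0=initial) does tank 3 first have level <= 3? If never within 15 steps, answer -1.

Step 1: flows [0->3,3->1,3->2] -> levels [9 6 1 6]
Step 2: flows [0->3,1=3,3->2] -> levels [8 6 2 6]
Step 3: flows [0->3,1=3,3->2] -> levels [7 6 3 6]
Step 4: flows [0->3,1=3,3->2] -> levels [6 6 4 6]
Step 5: flows [0=3,1=3,3->2] -> levels [6 6 5 5]
Step 6: flows [0->3,1->3,2=3] -> levels [5 5 5 7]
Step 7: flows [3->0,3->1,3->2] -> levels [6 6 6 4]
Step 8: flows [0->3,1->3,2->3] -> levels [5 5 5 7]
  -> period-2 cycle (repeats step 6); tank 3 never drops to <=3
Tank 3 never reaches <=3 within 15 steps

Answer: -1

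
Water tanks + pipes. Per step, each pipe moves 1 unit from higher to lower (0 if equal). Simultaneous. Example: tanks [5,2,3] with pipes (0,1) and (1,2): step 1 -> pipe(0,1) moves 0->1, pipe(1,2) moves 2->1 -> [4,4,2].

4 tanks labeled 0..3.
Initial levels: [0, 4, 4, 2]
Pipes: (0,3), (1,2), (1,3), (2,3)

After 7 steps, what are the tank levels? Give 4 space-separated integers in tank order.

Answer: 2 2 2 4

Derivation:
Step 1: flows [3->0,1=2,1->3,2->3] -> levels [1 3 3 3]
Step 2: flows [3->0,1=2,1=3,2=3] -> levels [2 3 3 2]
Step 3: flows [0=3,1=2,1->3,2->3] -> levels [2 2 2 4]
Step 4: flows [3->0,1=2,3->1,3->2] -> levels [3 3 3 1]
Step 5: flows [0->3,1=2,1->3,2->3] -> levels [2 2 2 4]
  -> period-2 cycle: step 5 state = step 3 state
  -> state at step 7: (7-3) mod 2 = 0, same as step 3 -> [2 2 2 4]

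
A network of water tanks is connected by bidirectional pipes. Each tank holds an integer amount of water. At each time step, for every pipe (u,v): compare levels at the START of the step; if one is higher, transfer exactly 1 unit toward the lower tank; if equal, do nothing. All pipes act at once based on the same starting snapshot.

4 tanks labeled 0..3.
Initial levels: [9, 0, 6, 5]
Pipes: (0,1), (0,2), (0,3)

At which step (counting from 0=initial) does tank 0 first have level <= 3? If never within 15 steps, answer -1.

Answer: 5

Derivation:
Step 1: flows [0->1,0->2,0->3] -> levels [6 1 7 6]
Step 2: flows [0->1,2->0,0=3] -> levels [6 2 6 6]
Step 3: flows [0->1,0=2,0=3] -> levels [5 3 6 6]
Step 4: flows [0->1,2->0,3->0] -> levels [6 4 5 5]
Step 5: flows [0->1,0->2,0->3] -> levels [3 5 6 6]
Tank 0 first reaches <=3 at step 5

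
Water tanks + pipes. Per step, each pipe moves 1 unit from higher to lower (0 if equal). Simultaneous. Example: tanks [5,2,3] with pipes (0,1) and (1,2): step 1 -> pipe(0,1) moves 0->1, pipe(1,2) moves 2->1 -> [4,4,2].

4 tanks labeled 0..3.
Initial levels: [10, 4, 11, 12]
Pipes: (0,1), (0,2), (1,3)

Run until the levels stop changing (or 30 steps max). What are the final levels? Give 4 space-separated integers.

Step 1: flows [0->1,2->0,3->1] -> levels [10 6 10 11]
Step 2: flows [0->1,0=2,3->1] -> levels [9 8 10 10]
Step 3: flows [0->1,2->0,3->1] -> levels [9 10 9 9]
Step 4: flows [1->0,0=2,1->3] -> levels [10 8 9 10]
Step 5: flows [0->1,0->2,3->1] -> levels [8 10 10 9]
Step 6: flows [1->0,2->0,1->3] -> levels [10 8 9 10]
  -> period-2 cycle: step 6 state = step 4 state; never stabilizes
  -> state at step 30: (30-4) mod 2 = 0, same as step 4 -> [10 8 9 10]

Answer: 10 8 9 10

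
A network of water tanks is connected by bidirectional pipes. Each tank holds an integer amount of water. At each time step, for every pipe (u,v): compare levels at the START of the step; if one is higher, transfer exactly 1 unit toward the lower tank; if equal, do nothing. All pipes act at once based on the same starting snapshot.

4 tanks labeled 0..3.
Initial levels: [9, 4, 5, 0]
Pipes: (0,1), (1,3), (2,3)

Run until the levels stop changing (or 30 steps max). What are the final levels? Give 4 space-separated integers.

Step 1: flows [0->1,1->3,2->3] -> levels [8 4 4 2]
Step 2: flows [0->1,1->3,2->3] -> levels [7 4 3 4]
Step 3: flows [0->1,1=3,3->2] -> levels [6 5 4 3]
Step 4: flows [0->1,1->3,2->3] -> levels [5 5 3 5]
Step 5: flows [0=1,1=3,3->2] -> levels [5 5 4 4]
Step 6: flows [0=1,1->3,2=3] -> levels [5 4 4 5]
Step 7: flows [0->1,3->1,3->2] -> levels [4 6 5 3]
Step 8: flows [1->0,1->3,2->3] -> levels [5 4 4 5]
  -> period-2 cycle: step 8 state = step 6 state; never stabilizes
  -> state at step 30: (30-6) mod 2 = 0, same as step 6 -> [5 4 4 5]

Answer: 5 4 4 5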